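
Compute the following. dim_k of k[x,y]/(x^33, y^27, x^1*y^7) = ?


k[x,y]/I, I = (x^33, y^27, x^1*y^7)
Rect: 33x27=891. Corner: (33-1)x(27-7)=640.
dim = 891-640 = 251


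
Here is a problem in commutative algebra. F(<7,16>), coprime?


gcd(7,16)=1 => F=ab-a-b=7*16-7-16=112-23=89


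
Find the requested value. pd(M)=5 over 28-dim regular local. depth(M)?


pd+depth=depth(R)=28
depth=28-5=23


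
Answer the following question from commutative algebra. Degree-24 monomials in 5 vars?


C(d+n-1,n-1)=C(28,4)=20475


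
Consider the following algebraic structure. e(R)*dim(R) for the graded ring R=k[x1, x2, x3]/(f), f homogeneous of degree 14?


e(R)=deg(f)=14, dim(R)=3-1=2
e*dim=14*2=28


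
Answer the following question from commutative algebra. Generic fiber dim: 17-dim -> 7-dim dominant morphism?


dim(fiber)=dim(X)-dim(Y)=17-7=10


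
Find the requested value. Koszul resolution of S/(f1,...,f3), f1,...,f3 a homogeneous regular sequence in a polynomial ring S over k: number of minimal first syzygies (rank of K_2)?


Regular sequence => Koszul complex is the minimal free resolution.
Syz_1 minimally generated by Koszul relations f_i*e_j - f_j*e_i (i<j): mu(Syz_1) = beta_2 = C(m,2) = m(m-1)/2
m=3
3*2/2 = 3


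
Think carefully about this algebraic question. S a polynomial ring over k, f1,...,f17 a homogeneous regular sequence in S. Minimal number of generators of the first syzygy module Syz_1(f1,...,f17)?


Regular sequence => Koszul complex is the minimal free resolution.
Syz_1 minimally generated by Koszul relations f_i*e_j - f_j*e_i (i<j): mu(Syz_1) = beta_2 = C(m,2) = m(m-1)/2
m=17
17*16/2 = 136


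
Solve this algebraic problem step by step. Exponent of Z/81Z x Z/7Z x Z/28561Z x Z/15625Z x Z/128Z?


Exponent = lcm of the cyclic orders; pairwise coprime => product.
3^4*7^1*13^4*5^6*2^7=81*7*28561*15625*128=32388174000000


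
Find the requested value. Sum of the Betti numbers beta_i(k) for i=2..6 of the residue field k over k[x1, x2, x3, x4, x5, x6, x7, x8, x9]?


Koszul resolution: beta_i(k)=C(n,i), n=9
C(9,2)=36, C(9,3)=84, C(9,4)=126, C(9,5)=126, C(9,6)=84
Sum=456


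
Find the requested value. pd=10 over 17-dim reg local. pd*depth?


pd+depth=17
depth=17-10=7
pd*depth=10*7=70


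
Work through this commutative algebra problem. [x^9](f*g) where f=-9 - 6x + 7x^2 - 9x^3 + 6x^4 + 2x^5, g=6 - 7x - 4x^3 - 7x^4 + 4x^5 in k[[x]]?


[x^9] = sum a_i*b_j, i+j=9
  6*4=24
  2*-7=-14
Sum=10


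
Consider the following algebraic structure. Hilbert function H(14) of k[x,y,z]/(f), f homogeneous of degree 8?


C(16,2)-C(8,2)=120-28=92


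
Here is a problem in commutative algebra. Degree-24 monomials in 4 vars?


C(d+n-1,n-1)=C(27,3)=2925


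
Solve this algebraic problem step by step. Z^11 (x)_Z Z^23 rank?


rank(M(x)N) = rank(M)*rank(N)
11*23 = 253


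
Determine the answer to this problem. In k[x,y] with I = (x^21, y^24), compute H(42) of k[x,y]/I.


k[x,y], I = (x^21, y^24), d = 42
Need i < 21 and d-i < 24.
Range: 19 <= i <= 20.
H(42) = 2


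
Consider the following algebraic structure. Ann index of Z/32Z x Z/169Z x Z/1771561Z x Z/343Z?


Exponent = lcm of the cyclic orders; pairwise coprime => product.
2^5*13^2*11^6*7^3=32*169*1771561*343=3286146447584


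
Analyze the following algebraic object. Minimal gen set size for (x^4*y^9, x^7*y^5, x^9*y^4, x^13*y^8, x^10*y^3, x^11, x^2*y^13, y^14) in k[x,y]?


Remove redundant (divisible by others).
x^13*y^8 redundant.
Min: x^11, x^10*y^3, x^9*y^4, x^7*y^5, x^4*y^9, x^2*y^13, y^14
Count=7


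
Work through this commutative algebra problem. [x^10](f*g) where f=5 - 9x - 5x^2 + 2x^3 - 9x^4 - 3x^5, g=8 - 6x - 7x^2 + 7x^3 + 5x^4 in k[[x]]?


[x^10] = sum a_i*b_j, i+j=10
Sum=0


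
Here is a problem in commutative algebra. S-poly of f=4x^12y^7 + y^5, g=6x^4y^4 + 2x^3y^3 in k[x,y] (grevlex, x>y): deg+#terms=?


LT(f)=4x^12y^7, LT(g)=6x^4y^4
lcm(LM)=x^12y^7
S(f,g) (scaled by 24 to clear denominators) = 6*f - 4x^8y^3*g = -8x^11y^6 + 6y^5
2 terms, deg 17.
17+2=19


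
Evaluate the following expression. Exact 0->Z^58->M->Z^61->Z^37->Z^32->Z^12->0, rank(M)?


Alt sum=0:
(-1)^0*58 + (-1)^1*? + (-1)^2*61 + (-1)^3*37 + (-1)^4*32 + (-1)^5*12=0
rank(M)=102


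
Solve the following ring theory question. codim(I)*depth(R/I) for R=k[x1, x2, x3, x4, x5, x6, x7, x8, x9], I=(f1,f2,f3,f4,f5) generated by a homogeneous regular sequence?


codim=5, depth=dim(R/I)=9-5=4
Product=5*4=20


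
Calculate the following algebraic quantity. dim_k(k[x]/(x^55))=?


Basis: 1,x,...,x^54
dim=55


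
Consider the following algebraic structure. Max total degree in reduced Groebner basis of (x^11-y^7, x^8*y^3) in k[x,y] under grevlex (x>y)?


LT(f1)=x^11, LT(f2)=x^8y^3, lcm=x^11y^3
S(f1,f2) = y^3*f1 - x^3*f2 = -y^10
Reduced GB = {f1, f2, y^10}; degrees 11, 11, 10
Max = 11


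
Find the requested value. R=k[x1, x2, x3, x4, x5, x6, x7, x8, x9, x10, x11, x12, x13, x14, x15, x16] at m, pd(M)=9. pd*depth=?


pd+depth=16
depth=16-9=7
pd*depth=9*7=63


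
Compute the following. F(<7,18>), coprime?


gcd(7,18)=1 => F=ab-a-b=7*18-7-18=126-25=101


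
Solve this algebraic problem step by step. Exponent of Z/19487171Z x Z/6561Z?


Exponent = lcm of the cyclic orders; pairwise coprime => product.
11^7*3^8=19487171*6561=127855328931


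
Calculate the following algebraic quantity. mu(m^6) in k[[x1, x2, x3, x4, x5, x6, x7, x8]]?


C(n+d-1,d)=C(13,6)=1716


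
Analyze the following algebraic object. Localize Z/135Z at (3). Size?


3-primary part: 135=3^3*5
Size=3^3=27


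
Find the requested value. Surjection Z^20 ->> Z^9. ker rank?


rank(ker) = 20-9 = 11


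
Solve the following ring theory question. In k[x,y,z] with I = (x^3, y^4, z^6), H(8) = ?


Need i<3, j<4, k<6 with i+j+k=8.
For each i, j ranges over max(0,8-i-5)..min(3,8-i):
  i=0: j in [3,3] -> 1
  i=1: j in [2,3] -> 2
  i=2: j in [1,3] -> 3
H(8) = 1+2+3 = 6


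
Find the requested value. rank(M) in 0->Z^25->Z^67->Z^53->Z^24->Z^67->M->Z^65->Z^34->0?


Alt sum=0:
(-1)^0*25 + (-1)^1*67 + (-1)^2*53 + (-1)^3*24 + (-1)^4*67 + (-1)^5*? + (-1)^6*65 + (-1)^7*34=0
rank(M)=85


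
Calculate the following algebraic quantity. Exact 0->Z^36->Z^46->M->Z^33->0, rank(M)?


Alt sum=0:
(-1)^0*36 + (-1)^1*46 + (-1)^2*? + (-1)^3*33=0
rank(M)=43


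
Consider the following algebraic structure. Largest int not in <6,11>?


gcd(6,11)=1 => F=ab-a-b=6*11-6-11=66-17=49


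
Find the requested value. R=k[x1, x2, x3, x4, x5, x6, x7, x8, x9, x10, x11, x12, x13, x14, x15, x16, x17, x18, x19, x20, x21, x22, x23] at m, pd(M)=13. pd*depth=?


pd+depth=23
depth=23-13=10
pd*depth=13*10=130


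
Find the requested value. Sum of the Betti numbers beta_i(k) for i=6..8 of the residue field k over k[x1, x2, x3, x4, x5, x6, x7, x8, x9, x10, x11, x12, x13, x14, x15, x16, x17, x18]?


Koszul resolution: beta_i(k)=C(n,i), n=18
C(18,6)=18564, C(18,7)=31824, C(18,8)=43758
Sum=94146


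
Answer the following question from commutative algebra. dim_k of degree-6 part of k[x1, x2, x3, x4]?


C(d+n-1,n-1)=C(9,3)=84


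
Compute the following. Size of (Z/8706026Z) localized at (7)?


7-primary part: 8706026=7^6*74
Size=7^6=117649


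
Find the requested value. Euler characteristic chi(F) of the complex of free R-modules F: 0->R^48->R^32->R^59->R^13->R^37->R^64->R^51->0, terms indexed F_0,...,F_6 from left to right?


chi = sum (-1)^i * rank:
(-1)^0*48=48
(-1)^1*32=-32
(-1)^2*59=59
(-1)^3*13=-13
(-1)^4*37=37
(-1)^5*64=-64
(-1)^6*51=51
chi=86


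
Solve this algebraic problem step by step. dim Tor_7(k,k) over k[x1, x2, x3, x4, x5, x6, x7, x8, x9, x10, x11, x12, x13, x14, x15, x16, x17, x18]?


Koszul: C(n,i)=C(18,7)=31824


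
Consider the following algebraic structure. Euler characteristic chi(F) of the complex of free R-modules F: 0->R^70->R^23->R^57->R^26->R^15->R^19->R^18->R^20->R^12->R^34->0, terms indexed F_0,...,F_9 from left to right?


chi = sum (-1)^i * rank:
(-1)^0*70=70
(-1)^1*23=-23
(-1)^2*57=57
(-1)^3*26=-26
(-1)^4*15=15
(-1)^5*19=-19
(-1)^6*18=18
(-1)^7*20=-20
(-1)^8*12=12
(-1)^9*34=-34
chi=50


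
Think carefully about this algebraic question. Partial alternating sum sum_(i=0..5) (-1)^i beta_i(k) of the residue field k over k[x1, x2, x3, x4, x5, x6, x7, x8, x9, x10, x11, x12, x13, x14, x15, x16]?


Koszul resolution: beta_i(k)=C(n,i), n=16
sum_(i=0..p) (-1)^i C(n,i) = (-1)^p C(n-1,p)
(-1)^5*C(15,5) = (-1)^5*3003 = -3003


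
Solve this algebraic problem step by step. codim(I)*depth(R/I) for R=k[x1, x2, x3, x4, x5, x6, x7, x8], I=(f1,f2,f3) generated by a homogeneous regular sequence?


codim=3, depth=dim(R/I)=8-3=5
Product=3*5=15


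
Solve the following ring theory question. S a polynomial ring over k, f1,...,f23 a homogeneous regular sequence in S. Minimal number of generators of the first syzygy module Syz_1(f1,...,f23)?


Regular sequence => Koszul complex is the minimal free resolution.
Syz_1 minimally generated by Koszul relations f_i*e_j - f_j*e_i (i<j): mu(Syz_1) = beta_2 = C(m,2) = m(m-1)/2
m=23
23*22/2 = 253


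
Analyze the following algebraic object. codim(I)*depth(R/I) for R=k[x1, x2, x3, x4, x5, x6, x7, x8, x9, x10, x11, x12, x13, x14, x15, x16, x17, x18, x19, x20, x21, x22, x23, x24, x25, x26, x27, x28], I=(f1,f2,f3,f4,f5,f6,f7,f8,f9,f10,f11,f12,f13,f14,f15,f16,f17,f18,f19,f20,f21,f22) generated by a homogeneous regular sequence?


codim=22, depth=dim(R/I)=28-22=6
Product=22*6=132


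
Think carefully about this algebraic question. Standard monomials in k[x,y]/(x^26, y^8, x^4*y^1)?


k[x,y]/I, I = (x^26, y^8, x^4*y^1)
Rect: 26x8=208. Corner: (26-4)x(8-1)=154.
dim = 208-154 = 54


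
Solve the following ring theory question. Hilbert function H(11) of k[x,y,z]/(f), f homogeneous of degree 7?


C(13,2)-C(6,2)=78-15=63


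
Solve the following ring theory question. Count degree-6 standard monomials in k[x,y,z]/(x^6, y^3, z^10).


Need i<6, j<3, k<10 with i+j+k=6.
For each i, j ranges over max(0,6-i-9)..min(2,6-i):
  i=0: j in [0,2] -> 3
  i=1: j in [0,2] -> 3
  i=2: j in [0,2] -> 3
  i=3: j in [0,2] -> 3
  i=4: j in [0,2] -> 3
  i=5: j in [0,1] -> 2
H(6) = 3+3+3+3+3+2 = 17


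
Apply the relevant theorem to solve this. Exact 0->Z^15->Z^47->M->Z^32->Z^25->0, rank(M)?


Alt sum=0:
(-1)^0*15 + (-1)^1*47 + (-1)^2*? + (-1)^3*32 + (-1)^4*25=0
rank(M)=39


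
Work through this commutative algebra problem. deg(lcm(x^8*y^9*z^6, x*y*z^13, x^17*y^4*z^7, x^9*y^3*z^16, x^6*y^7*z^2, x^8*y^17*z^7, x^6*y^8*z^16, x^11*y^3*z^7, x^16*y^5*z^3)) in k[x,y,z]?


lcm = componentwise max:
x: max(8,1,17,9,6,8,6,11,16)=17
y: max(9,1,4,3,7,17,8,3,5)=17
z: max(6,13,7,16,2,7,16,7,3)=16
Total=17+17+16=50


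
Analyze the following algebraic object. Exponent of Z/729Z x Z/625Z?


Exponent = lcm of the cyclic orders; pairwise coprime => product.
3^6*5^4=729*625=455625


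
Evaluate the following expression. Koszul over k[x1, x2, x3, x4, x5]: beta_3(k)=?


C(n,i)=C(5,3)=10


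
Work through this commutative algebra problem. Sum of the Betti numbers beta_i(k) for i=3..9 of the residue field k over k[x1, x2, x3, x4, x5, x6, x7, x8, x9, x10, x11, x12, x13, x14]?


Koszul resolution: beta_i(k)=C(n,i), n=14
C(14,3)=364, C(14,4)=1001, C(14,5)=2002, C(14,6)=3003, C(14,7)=3432, C(14,8)=3003, C(14,9)=2002
Sum=14807


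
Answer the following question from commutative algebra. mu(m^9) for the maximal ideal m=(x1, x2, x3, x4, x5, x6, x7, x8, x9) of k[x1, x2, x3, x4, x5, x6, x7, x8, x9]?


Graded Nakayama: mu(m^d) = dim_k (m^d/m^(d+1)) = #degree-9 monomials in 9 vars
C(n+d-1,d)=C(17,9)=24310


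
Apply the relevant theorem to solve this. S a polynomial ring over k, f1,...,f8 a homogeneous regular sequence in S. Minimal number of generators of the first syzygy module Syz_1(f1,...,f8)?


Regular sequence => Koszul complex is the minimal free resolution.
Syz_1 minimally generated by Koszul relations f_i*e_j - f_j*e_i (i<j): mu(Syz_1) = beta_2 = C(m,2) = m(m-1)/2
m=8
8*7/2 = 28


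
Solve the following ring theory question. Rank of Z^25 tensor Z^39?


rank(M(x)N) = rank(M)*rank(N)
25*39 = 975


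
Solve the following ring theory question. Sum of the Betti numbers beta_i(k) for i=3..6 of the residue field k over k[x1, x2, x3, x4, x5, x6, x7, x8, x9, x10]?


Koszul resolution: beta_i(k)=C(n,i), n=10
C(10,3)=120, C(10,4)=210, C(10,5)=252, C(10,6)=210
Sum=792


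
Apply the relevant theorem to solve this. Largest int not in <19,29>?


gcd(19,29)=1 => F=ab-a-b=19*29-19-29=551-48=503


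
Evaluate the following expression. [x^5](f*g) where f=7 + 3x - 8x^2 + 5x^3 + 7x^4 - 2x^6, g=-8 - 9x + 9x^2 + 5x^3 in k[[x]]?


[x^5] = sum a_i*b_j, i+j=5
  -8*5=-40
  5*9=45
  7*-9=-63
Sum=-58


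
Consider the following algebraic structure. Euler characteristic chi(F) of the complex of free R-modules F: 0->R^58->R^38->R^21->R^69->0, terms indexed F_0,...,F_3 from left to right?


chi = sum (-1)^i * rank:
(-1)^0*58=58
(-1)^1*38=-38
(-1)^2*21=21
(-1)^3*69=-69
chi=-28


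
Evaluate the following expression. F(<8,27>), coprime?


gcd(8,27)=1 => F=ab-a-b=8*27-8-27=216-35=181


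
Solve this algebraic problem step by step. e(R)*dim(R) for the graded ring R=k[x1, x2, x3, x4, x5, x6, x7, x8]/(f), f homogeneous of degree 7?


e(R)=deg(f)=7, dim(R)=8-1=7
e*dim=7*7=49


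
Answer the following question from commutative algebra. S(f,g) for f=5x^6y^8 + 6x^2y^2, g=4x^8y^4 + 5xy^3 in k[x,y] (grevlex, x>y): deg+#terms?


LT(f)=5x^6y^8, LT(g)=4x^8y^4
lcm(LM)=x^8y^8
S(f,g) (scaled by 20 to clear denominators) = 4x^2*f - 5y^4*g = -25xy^7 + 24x^4y^2
2 terms, deg 8.
8+2=10


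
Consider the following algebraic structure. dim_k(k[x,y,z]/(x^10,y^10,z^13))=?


Basis: x^iy^jz^k, i<10,j<10,k<13
10*10*13=1300


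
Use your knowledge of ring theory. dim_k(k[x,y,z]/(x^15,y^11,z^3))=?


Basis: x^iy^jz^k, i<15,j<11,k<3
15*11*3=495


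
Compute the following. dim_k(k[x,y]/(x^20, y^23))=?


Basis: x^i*y^j, i<20, j<23
20*23=460


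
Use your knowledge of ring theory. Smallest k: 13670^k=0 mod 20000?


13670^k mod 20000:
k=1: 13670
k=2: 8900
k=3: 3000
k=4: 10000
k=5: 0
First zero at k = 5


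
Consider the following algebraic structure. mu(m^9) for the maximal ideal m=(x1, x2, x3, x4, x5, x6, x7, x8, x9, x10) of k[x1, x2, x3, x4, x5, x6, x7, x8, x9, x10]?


Graded Nakayama: mu(m^d) = dim_k (m^d/m^(d+1)) = #degree-9 monomials in 10 vars
C(n+d-1,d)=C(18,9)=48620


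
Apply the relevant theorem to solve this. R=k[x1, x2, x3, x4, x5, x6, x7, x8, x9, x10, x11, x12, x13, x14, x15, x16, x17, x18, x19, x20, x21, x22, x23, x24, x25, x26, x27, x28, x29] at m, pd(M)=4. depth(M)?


pd+depth=depth(R)=29
depth=29-4=25


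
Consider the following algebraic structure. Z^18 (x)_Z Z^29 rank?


rank(M(x)N) = rank(M)*rank(N)
18*29 = 522


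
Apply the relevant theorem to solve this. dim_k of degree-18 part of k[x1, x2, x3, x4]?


C(d+n-1,n-1)=C(21,3)=1330


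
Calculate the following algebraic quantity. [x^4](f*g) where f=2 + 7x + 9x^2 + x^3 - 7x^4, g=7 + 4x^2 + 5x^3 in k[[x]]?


[x^4] = sum a_i*b_j, i+j=4
  7*5=35
  9*4=36
  -7*7=-49
Sum=22


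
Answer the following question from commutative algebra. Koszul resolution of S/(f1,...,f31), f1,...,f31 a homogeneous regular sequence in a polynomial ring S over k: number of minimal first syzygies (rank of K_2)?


Regular sequence => Koszul complex is the minimal free resolution.
Syz_1 minimally generated by Koszul relations f_i*e_j - f_j*e_i (i<j): mu(Syz_1) = beta_2 = C(m,2) = m(m-1)/2
m=31
31*30/2 = 465


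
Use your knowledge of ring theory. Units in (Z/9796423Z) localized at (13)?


Local ring = Z/28561Z.
phi(28561) = 13^3*(13-1) = 26364


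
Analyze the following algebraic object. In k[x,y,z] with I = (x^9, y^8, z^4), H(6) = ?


Need i<9, j<8, k<4 with i+j+k=6.
For each i, j ranges over max(0,6-i-3)..min(7,6-i):
  i=0: j in [3,6] -> 4
  i=1: j in [2,5] -> 4
  i=2: j in [1,4] -> 4
  i=3: j in [0,3] -> 4
  i=4: j in [0,2] -> 3
  i=5: j in [0,1] -> 2
  i=6: j in [0,0] -> 1
H(6) = 4+4+4+4+3+2+1 = 22


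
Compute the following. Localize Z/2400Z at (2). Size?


2-primary part: 2400=2^5*75
Size=2^5=32


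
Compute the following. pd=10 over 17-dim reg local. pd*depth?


pd+depth=17
depth=17-10=7
pd*depth=10*7=70


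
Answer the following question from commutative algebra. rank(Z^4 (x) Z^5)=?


rank(M(x)N) = rank(M)*rank(N)
4*5 = 20


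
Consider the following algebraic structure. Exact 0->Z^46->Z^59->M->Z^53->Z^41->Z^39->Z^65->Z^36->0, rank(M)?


Alt sum=0:
(-1)^0*46 + (-1)^1*59 + (-1)^2*? + (-1)^3*53 + (-1)^4*41 + (-1)^5*39 + (-1)^6*65 + (-1)^7*36=0
rank(M)=35


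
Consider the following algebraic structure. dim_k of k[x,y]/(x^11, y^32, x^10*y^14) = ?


k[x,y]/I, I = (x^11, y^32, x^10*y^14)
Rect: 11x32=352. Corner: (11-10)x(32-14)=18.
dim = 352-18 = 334


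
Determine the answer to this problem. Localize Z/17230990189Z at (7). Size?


7-primary part: 17230990189=7^10*61
Size=7^10=282475249


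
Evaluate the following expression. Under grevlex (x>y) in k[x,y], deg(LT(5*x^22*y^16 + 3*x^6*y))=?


LT: 5*x^22*y^16
deg_x=22, deg_y=16
Total=22+16=38


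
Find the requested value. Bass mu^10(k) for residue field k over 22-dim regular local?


C(n,i)=C(22,10)=646646


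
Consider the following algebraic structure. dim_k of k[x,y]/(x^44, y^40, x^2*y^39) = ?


k[x,y]/I, I = (x^44, y^40, x^2*y^39)
Rect: 44x40=1760. Corner: (44-2)x(40-39)=42.
dim = 1760-42 = 1718


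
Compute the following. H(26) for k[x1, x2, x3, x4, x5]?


C(d+n-1,n-1)=C(30,4)=27405


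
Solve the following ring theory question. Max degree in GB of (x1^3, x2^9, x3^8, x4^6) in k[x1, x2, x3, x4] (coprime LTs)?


Pure powers, coprime LTs => already GB.
Degrees: 3, 9, 8, 6
Max=9


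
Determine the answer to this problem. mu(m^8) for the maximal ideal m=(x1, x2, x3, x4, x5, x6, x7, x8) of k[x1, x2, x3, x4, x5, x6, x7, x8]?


Graded Nakayama: mu(m^d) = dim_k (m^d/m^(d+1)) = #degree-8 monomials in 8 vars
C(n+d-1,d)=C(15,8)=6435


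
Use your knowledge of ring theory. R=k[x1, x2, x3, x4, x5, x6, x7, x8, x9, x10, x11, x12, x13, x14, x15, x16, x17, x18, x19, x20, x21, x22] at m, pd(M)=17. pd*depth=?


pd+depth=22
depth=22-17=5
pd*depth=17*5=85


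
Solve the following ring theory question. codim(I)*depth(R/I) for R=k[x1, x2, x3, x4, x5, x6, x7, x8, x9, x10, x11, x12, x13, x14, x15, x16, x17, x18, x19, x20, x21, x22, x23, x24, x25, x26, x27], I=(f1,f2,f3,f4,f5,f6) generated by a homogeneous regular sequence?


codim=6, depth=dim(R/I)=27-6=21
Product=6*21=126


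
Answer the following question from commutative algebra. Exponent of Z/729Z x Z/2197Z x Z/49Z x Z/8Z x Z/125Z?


Exponent = lcm of the cyclic orders; pairwise coprime => product.
3^6*13^3*7^2*2^3*5^3=729*2197*49*8*125=78479037000


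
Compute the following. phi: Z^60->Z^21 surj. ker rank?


rank(ker) = 60-21 = 39


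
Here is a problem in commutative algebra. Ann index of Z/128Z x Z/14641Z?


Exponent = lcm of the cyclic orders; pairwise coprime => product.
2^7*11^4=128*14641=1874048


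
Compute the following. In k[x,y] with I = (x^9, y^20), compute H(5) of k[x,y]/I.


k[x,y], I = (x^9, y^20), d = 5
Need i < 9 and d-i < 20.
Range: 0 <= i <= 5.
H(5) = 6


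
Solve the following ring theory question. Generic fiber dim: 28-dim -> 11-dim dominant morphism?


dim(fiber)=dim(X)-dim(Y)=28-11=17


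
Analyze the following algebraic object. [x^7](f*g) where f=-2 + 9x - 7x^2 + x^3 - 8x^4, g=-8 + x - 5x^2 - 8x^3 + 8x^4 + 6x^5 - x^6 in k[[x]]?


[x^7] = sum a_i*b_j, i+j=7
  9*-1=-9
  -7*6=-42
  1*8=8
  -8*-8=64
Sum=21


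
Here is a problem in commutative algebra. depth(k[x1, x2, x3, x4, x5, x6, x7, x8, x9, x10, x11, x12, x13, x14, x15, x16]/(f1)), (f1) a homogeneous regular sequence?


depth(R)=16
depth(R/I)=16-1=15


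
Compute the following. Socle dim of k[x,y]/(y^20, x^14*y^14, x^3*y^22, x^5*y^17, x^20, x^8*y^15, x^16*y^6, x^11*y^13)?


Socle = ann(m) = span of standard monomials u with x*u, y*u in I (staircase corners).
Redundant generators: x^14*y^14, x^3*y^22
Minimal generators: x^20, x^16*y^6, x^11*y^13, x^8*y^15, x^5*y^17, y^20
Corners: x^4y^19, x^7y^16, x^10y^14, x^15y^12, x^19y^5
Socle dim=5


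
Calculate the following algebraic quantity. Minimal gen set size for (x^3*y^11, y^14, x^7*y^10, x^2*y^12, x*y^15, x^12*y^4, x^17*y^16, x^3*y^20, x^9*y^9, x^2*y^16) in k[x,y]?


Remove redundant (divisible by others).
x^17*y^16 redundant.
x*y^15 redundant.
x^2*y^16 redundant.
x^3*y^20 redundant.
Min: x^12*y^4, x^9*y^9, x^7*y^10, x^3*y^11, x^2*y^12, y^14
Count=6


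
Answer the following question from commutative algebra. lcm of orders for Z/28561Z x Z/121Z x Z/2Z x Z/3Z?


Exponent = lcm of the cyclic orders; pairwise coprime => product.
13^4*11^2*2^1*3^1=28561*121*2*3=20735286


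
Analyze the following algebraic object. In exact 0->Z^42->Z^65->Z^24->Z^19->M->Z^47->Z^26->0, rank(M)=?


Alt sum=0:
(-1)^0*42 + (-1)^1*65 + (-1)^2*24 + (-1)^3*19 + (-1)^4*? + (-1)^5*47 + (-1)^6*26=0
rank(M)=39


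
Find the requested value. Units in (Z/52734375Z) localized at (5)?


Local ring = Z/1953125Z.
phi(1953125) = 5^8*(5-1) = 1562500


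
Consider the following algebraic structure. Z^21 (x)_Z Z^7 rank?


rank(M(x)N) = rank(M)*rank(N)
21*7 = 147


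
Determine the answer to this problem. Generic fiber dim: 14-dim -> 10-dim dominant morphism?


dim(fiber)=dim(X)-dim(Y)=14-10=4


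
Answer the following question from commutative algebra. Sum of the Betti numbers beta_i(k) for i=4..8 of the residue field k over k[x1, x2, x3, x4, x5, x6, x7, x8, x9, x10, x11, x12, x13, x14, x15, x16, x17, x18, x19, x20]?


Koszul resolution: beta_i(k)=C(n,i), n=20
C(20,4)=4845, C(20,5)=15504, C(20,6)=38760, C(20,7)=77520, C(20,8)=125970
Sum=262599


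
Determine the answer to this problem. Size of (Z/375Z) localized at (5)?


5-primary part: 375=5^3*3
Size=5^3=125


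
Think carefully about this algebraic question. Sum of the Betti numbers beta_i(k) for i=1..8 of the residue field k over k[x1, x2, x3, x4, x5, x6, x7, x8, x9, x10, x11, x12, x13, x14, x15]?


Koszul resolution: beta_i(k)=C(n,i), n=15
C(15,1)=15, C(15,2)=105, C(15,3)=455, C(15,4)=1365, C(15,5)=3003, C(15,6)=5005, C(15,7)=6435, C(15,8)=6435
Sum=22818


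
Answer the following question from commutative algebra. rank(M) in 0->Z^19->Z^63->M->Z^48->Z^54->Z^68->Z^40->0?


Alt sum=0:
(-1)^0*19 + (-1)^1*63 + (-1)^2*? + (-1)^3*48 + (-1)^4*54 + (-1)^5*68 + (-1)^6*40=0
rank(M)=66


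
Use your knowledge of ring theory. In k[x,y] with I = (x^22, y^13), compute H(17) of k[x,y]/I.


k[x,y], I = (x^22, y^13), d = 17
Need i < 22 and d-i < 13.
Range: 5 <= i <= 17.
H(17) = 13


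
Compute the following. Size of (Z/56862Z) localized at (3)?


3-primary part: 56862=3^7*26
Size=3^7=2187


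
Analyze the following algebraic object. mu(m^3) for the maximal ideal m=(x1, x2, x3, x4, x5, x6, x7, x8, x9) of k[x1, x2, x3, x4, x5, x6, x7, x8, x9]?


Graded Nakayama: mu(m^d) = dim_k (m^d/m^(d+1)) = #degree-3 monomials in 9 vars
C(n+d-1,d)=C(11,3)=165


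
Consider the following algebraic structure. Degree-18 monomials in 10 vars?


C(d+n-1,n-1)=C(27,9)=4686825


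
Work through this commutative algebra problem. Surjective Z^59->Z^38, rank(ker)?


rank(ker) = 59-38 = 21


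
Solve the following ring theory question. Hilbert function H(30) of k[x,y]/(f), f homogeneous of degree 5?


H(t)=d for t>=d-1.
d=5, t=30
H(30)=5


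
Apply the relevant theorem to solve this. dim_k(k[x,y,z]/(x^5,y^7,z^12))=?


Basis: x^iy^jz^k, i<5,j<7,k<12
5*7*12=420


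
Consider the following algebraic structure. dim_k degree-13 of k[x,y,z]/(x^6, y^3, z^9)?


Need i<6, j<3, k<9 with i+j+k=13.
For each i, j ranges over max(0,13-i-8)..min(2,13-i):
  i=0: j in [5,2] -> 0
  i=1: j in [4,2] -> 0
  i=2: j in [3,2] -> 0
  i=3: j in [2,2] -> 1
  i=4: j in [1,2] -> 2
  i=5: j in [0,2] -> 3
H(13) = 0+0+0+1+2+3 = 6


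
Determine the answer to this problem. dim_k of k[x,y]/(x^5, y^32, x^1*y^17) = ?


k[x,y]/I, I = (x^5, y^32, x^1*y^17)
Rect: 5x32=160. Corner: (5-1)x(32-17)=60.
dim = 160-60 = 100


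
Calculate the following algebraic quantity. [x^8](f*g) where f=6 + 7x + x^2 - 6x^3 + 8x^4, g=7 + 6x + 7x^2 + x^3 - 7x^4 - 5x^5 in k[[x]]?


[x^8] = sum a_i*b_j, i+j=8
  -6*-5=30
  8*-7=-56
Sum=-26


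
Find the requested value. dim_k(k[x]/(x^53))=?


Basis: 1,x,...,x^52
dim=53


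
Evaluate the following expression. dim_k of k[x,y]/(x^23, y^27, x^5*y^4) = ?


k[x,y]/I, I = (x^23, y^27, x^5*y^4)
Rect: 23x27=621. Corner: (23-5)x(27-4)=414.
dim = 621-414 = 207


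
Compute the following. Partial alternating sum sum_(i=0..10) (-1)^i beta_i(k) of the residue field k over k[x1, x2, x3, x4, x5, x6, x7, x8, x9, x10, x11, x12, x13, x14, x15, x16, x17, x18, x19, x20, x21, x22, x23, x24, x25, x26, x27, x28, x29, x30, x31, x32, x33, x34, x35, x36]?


Koszul resolution: beta_i(k)=C(n,i), n=36
sum_(i=0..p) (-1)^i C(n,i) = (-1)^p C(n-1,p)
(-1)^10*C(35,10) = (-1)^10*183579396 = 183579396


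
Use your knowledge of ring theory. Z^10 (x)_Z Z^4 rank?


rank(M(x)N) = rank(M)*rank(N)
10*4 = 40


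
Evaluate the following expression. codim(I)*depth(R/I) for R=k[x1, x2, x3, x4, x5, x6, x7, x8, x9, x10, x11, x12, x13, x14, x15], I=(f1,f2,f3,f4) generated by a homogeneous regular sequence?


codim=4, depth=dim(R/I)=15-4=11
Product=4*11=44


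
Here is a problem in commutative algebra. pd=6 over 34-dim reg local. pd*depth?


pd+depth=34
depth=34-6=28
pd*depth=6*28=168


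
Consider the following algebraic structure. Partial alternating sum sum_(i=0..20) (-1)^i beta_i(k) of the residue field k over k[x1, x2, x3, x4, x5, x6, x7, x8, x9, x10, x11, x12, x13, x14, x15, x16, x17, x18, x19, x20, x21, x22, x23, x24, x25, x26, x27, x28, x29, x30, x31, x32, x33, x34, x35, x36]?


Koszul resolution: beta_i(k)=C(n,i), n=36
sum_(i=0..p) (-1)^i C(n,i) = (-1)^p C(n-1,p)
(-1)^20*C(35,20) = (-1)^20*3247943160 = 3247943160


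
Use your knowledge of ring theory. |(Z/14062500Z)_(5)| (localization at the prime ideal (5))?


5-primary part: 14062500=5^8*36
Size=5^8=390625


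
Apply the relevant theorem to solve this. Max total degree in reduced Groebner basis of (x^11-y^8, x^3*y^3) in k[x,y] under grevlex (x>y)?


LT(f1)=x^11, LT(f2)=x^3y^3, lcm=x^11y^3
S(f1,f2) = y^3*f1 - x^8*f2 = -y^11
Reduced GB = {f1, f2, y^11}; degrees 11, 6, 11
Max = 11


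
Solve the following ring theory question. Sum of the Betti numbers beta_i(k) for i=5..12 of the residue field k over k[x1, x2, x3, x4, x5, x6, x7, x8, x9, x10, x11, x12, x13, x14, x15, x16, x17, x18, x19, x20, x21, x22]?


Koszul resolution: beta_i(k)=C(n,i), n=22
C(22,5)=26334, C(22,6)=74613, C(22,7)=170544, C(22,8)=319770, C(22,9)=497420, C(22,10)=646646, C(22,11)=705432, C(22,12)=646646
Sum=3087405


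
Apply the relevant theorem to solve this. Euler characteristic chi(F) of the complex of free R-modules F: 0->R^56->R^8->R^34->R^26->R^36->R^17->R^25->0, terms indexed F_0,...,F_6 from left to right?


chi = sum (-1)^i * rank:
(-1)^0*56=56
(-1)^1*8=-8
(-1)^2*34=34
(-1)^3*26=-26
(-1)^4*36=36
(-1)^5*17=-17
(-1)^6*25=25
chi=100


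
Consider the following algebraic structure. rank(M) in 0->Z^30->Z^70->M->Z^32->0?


Alt sum=0:
(-1)^0*30 + (-1)^1*70 + (-1)^2*? + (-1)^3*32=0
rank(M)=72


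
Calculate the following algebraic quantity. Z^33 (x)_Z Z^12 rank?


rank(M(x)N) = rank(M)*rank(N)
33*12 = 396


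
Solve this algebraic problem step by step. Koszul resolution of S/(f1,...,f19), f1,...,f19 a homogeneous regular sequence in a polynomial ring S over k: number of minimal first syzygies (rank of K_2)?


Regular sequence => Koszul complex is the minimal free resolution.
Syz_1 minimally generated by Koszul relations f_i*e_j - f_j*e_i (i<j): mu(Syz_1) = beta_2 = C(m,2) = m(m-1)/2
m=19
19*18/2 = 171


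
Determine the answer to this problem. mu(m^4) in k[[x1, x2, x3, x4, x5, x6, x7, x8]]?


C(n+d-1,d)=C(11,4)=330


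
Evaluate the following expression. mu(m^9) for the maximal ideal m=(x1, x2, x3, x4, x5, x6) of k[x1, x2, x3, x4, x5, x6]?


Graded Nakayama: mu(m^d) = dim_k (m^d/m^(d+1)) = #degree-9 monomials in 6 vars
C(n+d-1,d)=C(14,9)=2002


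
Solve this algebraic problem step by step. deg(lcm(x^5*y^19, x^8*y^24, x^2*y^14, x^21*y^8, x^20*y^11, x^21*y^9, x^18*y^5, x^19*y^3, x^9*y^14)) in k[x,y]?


lcm = componentwise max:
x: max(5,8,2,21,20,21,18,19,9)=21
y: max(19,24,14,8,11,9,5,3,14)=24
Total=21+24=45


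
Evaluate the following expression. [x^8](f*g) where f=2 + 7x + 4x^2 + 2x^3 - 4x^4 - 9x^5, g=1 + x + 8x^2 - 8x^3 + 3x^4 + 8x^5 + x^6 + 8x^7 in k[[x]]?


[x^8] = sum a_i*b_j, i+j=8
  7*8=56
  4*1=4
  2*8=16
  -4*3=-12
  -9*-8=72
Sum=136


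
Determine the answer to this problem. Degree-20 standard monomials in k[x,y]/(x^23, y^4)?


k[x,y], I = (x^23, y^4), d = 20
Need i < 23 and d-i < 4.
Range: 17 <= i <= 20.
H(20) = 4


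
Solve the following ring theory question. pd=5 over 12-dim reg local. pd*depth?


pd+depth=12
depth=12-5=7
pd*depth=5*7=35


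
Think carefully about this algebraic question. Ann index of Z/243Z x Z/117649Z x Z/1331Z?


Exponent = lcm of the cyclic orders; pairwise coprime => product.
3^5*7^6*11^3=243*117649*1331=38051569017


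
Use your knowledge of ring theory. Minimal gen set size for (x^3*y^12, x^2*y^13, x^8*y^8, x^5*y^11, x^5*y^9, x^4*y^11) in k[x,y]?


Remove redundant (divisible by others).
x^5*y^11 redundant.
Min: x^8*y^8, x^5*y^9, x^4*y^11, x^3*y^12, x^2*y^13
Count=5


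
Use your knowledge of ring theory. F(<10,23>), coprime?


gcd(10,23)=1 => F=ab-a-b=10*23-10-23=230-33=197


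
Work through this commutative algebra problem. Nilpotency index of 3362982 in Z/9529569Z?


3362982^k mod 9529569:
k=1: 3362982
k=2: 3090969
k=3: 185220
k=4: 777924
k=5: 1361367
k=6: 0
First zero at k = 6


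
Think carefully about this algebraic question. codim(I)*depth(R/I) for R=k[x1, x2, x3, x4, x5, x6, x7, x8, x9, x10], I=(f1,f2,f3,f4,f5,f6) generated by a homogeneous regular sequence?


codim=6, depth=dim(R/I)=10-6=4
Product=6*4=24


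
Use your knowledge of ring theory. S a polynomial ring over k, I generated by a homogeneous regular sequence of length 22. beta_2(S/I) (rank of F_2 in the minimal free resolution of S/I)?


Regular sequence => Koszul complex is the minimal free resolution.
Syz_1 minimally generated by Koszul relations f_i*e_j - f_j*e_i (i<j): mu(Syz_1) = beta_2 = C(m,2) = m(m-1)/2
m=22
22*21/2 = 231


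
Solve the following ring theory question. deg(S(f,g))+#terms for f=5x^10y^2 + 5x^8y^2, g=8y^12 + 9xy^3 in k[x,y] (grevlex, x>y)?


LT(f)=5x^10y^2, LT(g)=8y^12
lcm(LM)=x^10y^12
S(f,g) (scaled by 40 to clear denominators) = 8y^10*f - 5x^10*g = 40x^8y^12 - 45x^11y^3
2 terms, deg 20.
20+2=22


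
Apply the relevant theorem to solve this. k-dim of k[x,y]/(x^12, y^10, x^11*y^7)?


k[x,y]/I, I = (x^12, y^10, x^11*y^7)
Rect: 12x10=120. Corner: (12-11)x(10-7)=3.
dim = 120-3 = 117


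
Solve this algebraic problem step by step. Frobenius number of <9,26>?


gcd(9,26)=1 => F=ab-a-b=9*26-9-26=234-35=199


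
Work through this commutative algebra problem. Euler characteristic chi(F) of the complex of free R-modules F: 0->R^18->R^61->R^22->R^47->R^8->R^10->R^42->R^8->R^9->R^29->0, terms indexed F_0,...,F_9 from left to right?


chi = sum (-1)^i * rank:
(-1)^0*18=18
(-1)^1*61=-61
(-1)^2*22=22
(-1)^3*47=-47
(-1)^4*8=8
(-1)^5*10=-10
(-1)^6*42=42
(-1)^7*8=-8
(-1)^8*9=9
(-1)^9*29=-29
chi=-56


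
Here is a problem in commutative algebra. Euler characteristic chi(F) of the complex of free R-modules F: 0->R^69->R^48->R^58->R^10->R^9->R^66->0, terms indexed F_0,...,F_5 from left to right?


chi = sum (-1)^i * rank:
(-1)^0*69=69
(-1)^1*48=-48
(-1)^2*58=58
(-1)^3*10=-10
(-1)^4*9=9
(-1)^5*66=-66
chi=12


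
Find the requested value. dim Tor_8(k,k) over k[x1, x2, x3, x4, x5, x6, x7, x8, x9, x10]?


Koszul: C(n,i)=C(10,8)=45


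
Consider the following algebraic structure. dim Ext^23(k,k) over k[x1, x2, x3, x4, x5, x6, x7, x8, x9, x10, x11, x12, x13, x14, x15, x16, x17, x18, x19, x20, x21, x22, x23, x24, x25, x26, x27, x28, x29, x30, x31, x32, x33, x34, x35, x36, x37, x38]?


C(n,i)=C(38,23)=15471286560


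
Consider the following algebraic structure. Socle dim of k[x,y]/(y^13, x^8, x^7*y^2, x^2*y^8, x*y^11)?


Socle = ann(m) = span of standard monomials u with x*u, y*u in I (staircase corners).
Minimal generators: x^8, x^7*y^2, x^2*y^8, x*y^11, y^13
Corners: y^12, xy^10, x^6y^7, x^7y
Socle dim=4


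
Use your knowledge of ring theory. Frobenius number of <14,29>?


gcd(14,29)=1 => F=ab-a-b=14*29-14-29=406-43=363


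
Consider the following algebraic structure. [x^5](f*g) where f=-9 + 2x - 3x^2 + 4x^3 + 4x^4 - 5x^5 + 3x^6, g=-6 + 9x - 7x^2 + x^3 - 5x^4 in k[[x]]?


[x^5] = sum a_i*b_j, i+j=5
  2*-5=-10
  -3*1=-3
  4*-7=-28
  4*9=36
  -5*-6=30
Sum=25


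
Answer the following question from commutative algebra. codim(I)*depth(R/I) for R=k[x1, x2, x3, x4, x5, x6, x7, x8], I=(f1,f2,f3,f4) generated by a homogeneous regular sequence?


codim=4, depth=dim(R/I)=8-4=4
Product=4*4=16


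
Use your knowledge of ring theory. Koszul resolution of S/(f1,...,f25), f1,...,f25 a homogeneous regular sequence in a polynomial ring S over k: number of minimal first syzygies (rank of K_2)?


Regular sequence => Koszul complex is the minimal free resolution.
Syz_1 minimally generated by Koszul relations f_i*e_j - f_j*e_i (i<j): mu(Syz_1) = beta_2 = C(m,2) = m(m-1)/2
m=25
25*24/2 = 300


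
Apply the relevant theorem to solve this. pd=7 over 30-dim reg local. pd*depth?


pd+depth=30
depth=30-7=23
pd*depth=7*23=161


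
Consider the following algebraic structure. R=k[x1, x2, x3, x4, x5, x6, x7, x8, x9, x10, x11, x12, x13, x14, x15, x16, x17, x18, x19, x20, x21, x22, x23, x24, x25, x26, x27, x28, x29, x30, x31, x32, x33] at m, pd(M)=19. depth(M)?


pd+depth=depth(R)=33
depth=33-19=14


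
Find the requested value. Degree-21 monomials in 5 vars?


C(d+n-1,n-1)=C(25,4)=12650


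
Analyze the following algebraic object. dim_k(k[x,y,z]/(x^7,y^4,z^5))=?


Basis: x^iy^jz^k, i<7,j<4,k<5
7*4*5=140


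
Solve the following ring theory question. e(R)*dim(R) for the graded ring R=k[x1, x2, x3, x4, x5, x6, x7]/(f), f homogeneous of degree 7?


e(R)=deg(f)=7, dim(R)=7-1=6
e*dim=7*6=42


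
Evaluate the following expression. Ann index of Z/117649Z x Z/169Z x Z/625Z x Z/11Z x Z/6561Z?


Exponent = lcm of the cyclic orders; pairwise coprime => product.
7^6*13^2*5^4*11^1*3^8=117649*169*625*11*6561=896845606531875


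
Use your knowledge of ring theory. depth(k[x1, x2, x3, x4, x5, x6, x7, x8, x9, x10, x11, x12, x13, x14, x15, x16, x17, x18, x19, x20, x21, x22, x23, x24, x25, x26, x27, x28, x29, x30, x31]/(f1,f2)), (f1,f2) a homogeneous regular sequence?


depth(R)=31
depth(R/I)=31-2=29


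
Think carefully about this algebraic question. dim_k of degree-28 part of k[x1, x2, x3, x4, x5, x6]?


C(d+n-1,n-1)=C(33,5)=237336


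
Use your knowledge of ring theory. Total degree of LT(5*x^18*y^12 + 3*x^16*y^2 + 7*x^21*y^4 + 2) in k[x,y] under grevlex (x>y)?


LT: 5*x^18*y^12
deg_x=18, deg_y=12
Total=18+12=30


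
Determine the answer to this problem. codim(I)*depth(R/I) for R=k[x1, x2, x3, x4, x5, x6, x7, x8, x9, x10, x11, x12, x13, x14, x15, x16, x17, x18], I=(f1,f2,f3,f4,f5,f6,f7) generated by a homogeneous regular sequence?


codim=7, depth=dim(R/I)=18-7=11
Product=7*11=77


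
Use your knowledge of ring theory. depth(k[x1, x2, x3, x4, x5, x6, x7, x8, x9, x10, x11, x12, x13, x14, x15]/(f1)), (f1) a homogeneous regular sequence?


depth(R)=15
depth(R/I)=15-1=14


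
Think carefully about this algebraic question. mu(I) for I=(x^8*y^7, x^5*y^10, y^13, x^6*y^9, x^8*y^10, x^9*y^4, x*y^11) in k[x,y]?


Remove redundant (divisible by others).
x^8*y^10 redundant.
Min: x^9*y^4, x^8*y^7, x^6*y^9, x^5*y^10, x*y^11, y^13
Count=6


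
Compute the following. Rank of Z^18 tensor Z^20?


rank(M(x)N) = rank(M)*rank(N)
18*20 = 360


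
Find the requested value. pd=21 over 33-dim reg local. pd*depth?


pd+depth=33
depth=33-21=12
pd*depth=21*12=252


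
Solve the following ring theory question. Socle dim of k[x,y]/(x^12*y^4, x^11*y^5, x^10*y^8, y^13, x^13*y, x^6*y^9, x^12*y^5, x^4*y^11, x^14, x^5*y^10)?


Socle = ann(m) = span of standard monomials u with x*u, y*u in I (staircase corners).
Redundant generators: x^12*y^5
Minimal generators: x^14, x^13*y, x^12*y^4, x^11*y^5, x^10*y^8, x^6*y^9, x^5*y^10, x^4*y^11, y^13
Corners: x^3y^12, x^4y^10, x^5y^9, x^9y^8, x^10y^7, x^11y^4, x^12y^3, x^13
Socle dim=8


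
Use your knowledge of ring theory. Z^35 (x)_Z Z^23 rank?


rank(M(x)N) = rank(M)*rank(N)
35*23 = 805


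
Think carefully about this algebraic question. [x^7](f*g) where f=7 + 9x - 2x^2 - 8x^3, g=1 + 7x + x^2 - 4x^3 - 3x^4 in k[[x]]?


[x^7] = sum a_i*b_j, i+j=7
  -8*-3=24
Sum=24


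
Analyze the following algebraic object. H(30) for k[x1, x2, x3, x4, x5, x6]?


C(d+n-1,n-1)=C(35,5)=324632


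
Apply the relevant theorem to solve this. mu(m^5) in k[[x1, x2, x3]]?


C(n+d-1,d)=C(7,5)=21


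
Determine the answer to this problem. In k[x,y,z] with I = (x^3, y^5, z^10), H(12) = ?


Need i<3, j<5, k<10 with i+j+k=12.
For each i, j ranges over max(0,12-i-9)..min(4,12-i):
  i=0: j in [3,4] -> 2
  i=1: j in [2,4] -> 3
  i=2: j in [1,4] -> 4
H(12) = 2+3+4 = 9


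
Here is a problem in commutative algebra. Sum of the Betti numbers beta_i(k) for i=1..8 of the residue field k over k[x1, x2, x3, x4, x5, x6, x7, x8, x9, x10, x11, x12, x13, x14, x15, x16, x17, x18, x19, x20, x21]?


Koszul resolution: beta_i(k)=C(n,i), n=21
C(21,1)=21, C(21,2)=210, C(21,3)=1330, C(21,4)=5985, C(21,5)=20349, C(21,6)=54264, C(21,7)=116280, C(21,8)=203490
Sum=401929


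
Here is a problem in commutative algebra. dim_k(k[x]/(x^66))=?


Basis: 1,x,...,x^65
dim=66


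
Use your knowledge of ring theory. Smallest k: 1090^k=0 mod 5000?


1090^k mod 5000:
k=1: 1090
k=2: 3100
k=3: 4000
k=4: 0
First zero at k = 4


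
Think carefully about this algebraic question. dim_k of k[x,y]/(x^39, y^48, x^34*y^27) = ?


k[x,y]/I, I = (x^39, y^48, x^34*y^27)
Rect: 39x48=1872. Corner: (39-34)x(48-27)=105.
dim = 1872-105 = 1767


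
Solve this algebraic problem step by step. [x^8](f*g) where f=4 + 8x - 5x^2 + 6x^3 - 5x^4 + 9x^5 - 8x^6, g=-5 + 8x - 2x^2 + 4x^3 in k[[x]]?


[x^8] = sum a_i*b_j, i+j=8
  9*4=36
  -8*-2=16
Sum=52


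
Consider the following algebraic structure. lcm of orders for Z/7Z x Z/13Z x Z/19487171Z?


Exponent = lcm of the cyclic orders; pairwise coprime => product.
7^1*13^1*11^7=7*13*19487171=1773332561


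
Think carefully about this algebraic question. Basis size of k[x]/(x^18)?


Basis: 1,x,...,x^17
dim=18


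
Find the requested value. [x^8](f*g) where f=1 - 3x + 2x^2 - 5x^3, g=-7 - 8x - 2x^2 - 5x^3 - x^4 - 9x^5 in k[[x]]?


[x^8] = sum a_i*b_j, i+j=8
  -5*-9=45
Sum=45


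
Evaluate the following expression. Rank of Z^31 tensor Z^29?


rank(M(x)N) = rank(M)*rank(N)
31*29 = 899


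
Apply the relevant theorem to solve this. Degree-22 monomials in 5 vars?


C(d+n-1,n-1)=C(26,4)=14950


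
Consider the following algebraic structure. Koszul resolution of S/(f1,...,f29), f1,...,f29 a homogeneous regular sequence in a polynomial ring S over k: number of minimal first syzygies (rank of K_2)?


Regular sequence => Koszul complex is the minimal free resolution.
Syz_1 minimally generated by Koszul relations f_i*e_j - f_j*e_i (i<j): mu(Syz_1) = beta_2 = C(m,2) = m(m-1)/2
m=29
29*28/2 = 406
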